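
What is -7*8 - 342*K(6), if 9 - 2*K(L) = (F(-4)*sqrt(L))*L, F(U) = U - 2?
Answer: -1595 - 6156*sqrt(6) ≈ -16674.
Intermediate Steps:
F(U) = -2 + U
K(L) = 9/2 + 3*L**(3/2) (K(L) = 9/2 - (-2 - 4)*sqrt(L)*L/2 = 9/2 - (-6*sqrt(L))*L/2 = 9/2 - (-3)*L**(3/2) = 9/2 + 3*L**(3/2))
-7*8 - 342*K(6) = -7*8 - 342*(9/2 + 3*6**(3/2)) = -56 - 342*(9/2 + 3*(6*sqrt(6))) = -56 - 342*(9/2 + 18*sqrt(6)) = -56 + (-1539 - 6156*sqrt(6)) = -1595 - 6156*sqrt(6)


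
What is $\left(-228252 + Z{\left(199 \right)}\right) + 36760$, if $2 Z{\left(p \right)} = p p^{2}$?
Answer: $\frac{7497615}{2} \approx 3.7488 \cdot 10^{6}$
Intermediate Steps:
$Z{\left(p \right)} = \frac{p^{3}}{2}$ ($Z{\left(p \right)} = \frac{p p^{2}}{2} = \frac{p^{3}}{2}$)
$\left(-228252 + Z{\left(199 \right)}\right) + 36760 = \left(-228252 + \frac{199^{3}}{2}\right) + 36760 = \left(-228252 + \frac{1}{2} \cdot 7880599\right) + 36760 = \left(-228252 + \frac{7880599}{2}\right) + 36760 = \frac{7424095}{2} + 36760 = \frac{7497615}{2}$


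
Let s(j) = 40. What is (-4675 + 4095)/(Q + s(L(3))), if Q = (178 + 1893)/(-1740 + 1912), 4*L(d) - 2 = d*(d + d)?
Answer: -99760/8951 ≈ -11.145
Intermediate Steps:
L(d) = ½ + d²/2 (L(d) = ½ + (d*(d + d))/4 = ½ + (d*(2*d))/4 = ½ + (2*d²)/4 = ½ + d²/2)
Q = 2071/172 ≈ 12.041
(-4675 + 4095)/(Q + s(L(3))) = (-4675 + 4095)/(2071/172 + 40) = -580/8951/172 = -580*172/8951 = -99760/8951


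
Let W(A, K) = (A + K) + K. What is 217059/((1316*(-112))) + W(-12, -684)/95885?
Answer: -4203220635/2826536384 ≈ -1.4871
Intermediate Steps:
W(A, K) = A + 2*K
217059/((1316*(-112))) + W(-12, -684)/95885 = 217059/((1316*(-112))) + (-12 + 2*(-684))/95885 = 217059/(-147392) + (-12 - 1368)*(1/95885) = 217059*(-1/147392) - 1380*1/95885 = -217059/147392 - 276/19177 = -4203220635/2826536384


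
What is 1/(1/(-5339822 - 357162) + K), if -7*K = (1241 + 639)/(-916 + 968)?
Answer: -518425544/2677582571 ≈ -0.19362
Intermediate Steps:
K = -470/91 (K = -(1241 + 639)/(7*(-916 + 968)) = -1880/(7*52) = -⅐*470/13 = -470/91 ≈ -5.1648)
1/(1/(-5339822 - 357162) + K) = 1/(1/(-5339822 - 357162) - 470/91) = 1/(1/(-5696984) - 470/91) = 1/(-1/5696984 - 470/91) = 1/(-2677582571/518425544) = -518425544/2677582571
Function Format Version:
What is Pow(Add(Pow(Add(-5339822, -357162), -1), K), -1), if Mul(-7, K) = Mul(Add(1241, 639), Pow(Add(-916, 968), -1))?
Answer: Rational(-518425544, 2677582571) ≈ -0.19362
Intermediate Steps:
K = Rational(-470, 91) (K = Mul(Rational(-1, 7), Mul(Add(1241, 639), Pow(Add(-916, 968), -1))) = Mul(Rational(-1, 7), Mul(1880, Pow(52, -1))) = Mul(Rational(-1, 7), Mul(1880, Rational(1, 52))) = Mul(Rational(-1, 7), Rational(470, 13)) = Rational(-470, 91) ≈ -5.1648)
Pow(Add(Pow(Add(-5339822, -357162), -1), K), -1) = Pow(Add(Pow(Add(-5339822, -357162), -1), Rational(-470, 91)), -1) = Pow(Add(Pow(-5696984, -1), Rational(-470, 91)), -1) = Pow(Add(Rational(-1, 5696984), Rational(-470, 91)), -1) = Pow(Rational(-2677582571, 518425544), -1) = Rational(-518425544, 2677582571)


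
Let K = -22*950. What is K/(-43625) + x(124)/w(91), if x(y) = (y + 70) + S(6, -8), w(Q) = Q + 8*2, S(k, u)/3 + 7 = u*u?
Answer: 726377/186715 ≈ 3.8903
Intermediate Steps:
S(k, u) = -21 + 3*u² (S(k, u) = -21 + 3*(u*u) = -21 + 3*u²)
w(Q) = 16 + Q (w(Q) = Q + 16 = 16 + Q)
x(y) = 241 + y (x(y) = (y + 70) + (-21 + 3*(-8)²) = (70 + y) + (-21 + 3*64) = (70 + y) + (-21 + 192) = (70 + y) + 171 = 241 + y)
K = -20900
K/(-43625) + x(124)/w(91) = -20900/(-43625) + (241 + 124)/(16 + 91) = -20900*(-1/43625) + 365/107 = 836/1745 + 365*(1/107) = 836/1745 + 365/107 = 726377/186715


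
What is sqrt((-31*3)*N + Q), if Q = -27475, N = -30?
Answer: I*sqrt(24685) ≈ 157.11*I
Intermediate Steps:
sqrt((-31*3)*N + Q) = sqrt(-31*3*(-30) - 27475) = sqrt(-93*(-30) - 27475) = sqrt(2790 - 27475) = sqrt(-24685) = I*sqrt(24685)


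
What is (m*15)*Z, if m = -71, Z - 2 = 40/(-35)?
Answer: -6390/7 ≈ -912.86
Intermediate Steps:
Z = 6/7 (Z = 2 + 40/(-35) = 2 + 40*(-1/35) = 2 - 8/7 = 6/7 ≈ 0.85714)
(m*15)*Z = -71*15*(6/7) = -1065*6/7 = -6390/7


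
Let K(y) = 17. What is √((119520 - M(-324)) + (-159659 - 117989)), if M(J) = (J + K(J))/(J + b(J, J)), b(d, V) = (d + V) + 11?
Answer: I*√151961315/31 ≈ 397.65*I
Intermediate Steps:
b(d, V) = 11 + V + d (b(d, V) = (V + d) + 11 = 11 + V + d)
M(J) = (17 + J)/(11 + 3*J) (M(J) = (J + 17)/(J + (11 + J + J)) = (17 + J)/(J + (11 + 2*J)) = (17 + J)/(11 + 3*J))
√((119520 - M(-324)) + (-159659 - 117989)) = √((119520 - (17 - 324)/(11 + 3*(-324))) + (-159659 - 117989)) = √((119520 - (-307)/(11 - 972)) - 277648) = √((119520 - (-307)/(-961)) - 277648) = √((119520 - (-1)*(-307)/961) - 277648) = √((119520 - 1*307/961) - 277648) = √((119520 - 307/961) - 277648) = √(114858413/961 - 277648) = √(-151961315/961) = I*√151961315/31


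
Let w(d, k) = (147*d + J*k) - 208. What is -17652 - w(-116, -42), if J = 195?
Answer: 7798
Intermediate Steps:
w(d, k) = -208 + 147*d + 195*k (w(d, k) = (147*d + 195*k) - 208 = -208 + 147*d + 195*k)
-17652 - w(-116, -42) = -17652 - (-208 + 147*(-116) + 195*(-42)) = -17652 - (-208 - 17052 - 8190) = -17652 - 1*(-25450) = -17652 + 25450 = 7798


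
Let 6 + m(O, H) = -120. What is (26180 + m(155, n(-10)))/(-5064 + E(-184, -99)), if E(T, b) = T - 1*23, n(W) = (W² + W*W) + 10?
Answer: -3722/753 ≈ -4.9429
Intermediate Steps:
n(W) = 10 + 2*W² (n(W) = (W² + W²) + 10 = 2*W² + 10 = 10 + 2*W²)
m(O, H) = -126 (m(O, H) = -6 - 120 = -126)
E(T, b) = -23 + T (E(T, b) = T - 23 = -23 + T)
(26180 + m(155, n(-10)))/(-5064 + E(-184, -99)) = (26180 - 126)/(-5064 + (-23 - 184)) = 26054/(-5064 - 207) = 26054/(-5271) = 26054*(-1/5271) = -3722/753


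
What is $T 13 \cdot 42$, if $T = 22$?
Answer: $12012$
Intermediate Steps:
$T 13 \cdot 42 = 22 \cdot 13 \cdot 42 = 286 \cdot 42 = 12012$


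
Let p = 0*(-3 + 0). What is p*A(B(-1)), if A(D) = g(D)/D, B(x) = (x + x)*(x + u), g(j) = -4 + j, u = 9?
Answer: 0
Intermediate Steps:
B(x) = 2*x*(9 + x) (B(x) = (x + x)*(x + 9) = (2*x)*(9 + x) = 2*x*(9 + x))
p = 0 (p = 0*(-3) = 0)
A(D) = (-4 + D)/D
p*A(B(-1)) = 0*((-4 + 2*(-1)*(9 - 1))/((2*(-1)*(9 - 1)))) = 0*((-4 + 2*(-1)*8)/((2*(-1)*8))) = 0*((-4 - 16)/(-16)) = 0*(-1/16*(-20)) = 0*(5/4) = 0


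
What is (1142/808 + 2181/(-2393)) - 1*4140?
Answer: -4001950801/966772 ≈ -4139.5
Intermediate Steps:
(1142/808 + 2181/(-2393)) - 1*4140 = (1142*(1/808) + 2181*(-1/2393)) - 4140 = (571/404 - 2181/2393) - 4140 = 485279/966772 - 4140 = -4001950801/966772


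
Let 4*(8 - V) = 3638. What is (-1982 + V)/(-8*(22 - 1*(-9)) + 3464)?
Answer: -5767/6432 ≈ -0.89661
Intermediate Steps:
V = -1803/2 (V = 8 - 1/4*3638 = 8 - 1819/2 = -1803/2 ≈ -901.50)
(-1982 + V)/(-8*(22 - 1*(-9)) + 3464) = (-1982 - 1803/2)/(-8*(22 - 1*(-9)) + 3464) = -5767/(2*(-8*(22 + 9) + 3464)) = -5767/(2*(-8*31 + 3464)) = -5767/(2*(-248 + 3464)) = -5767/2/3216 = -5767/2*1/3216 = -5767/6432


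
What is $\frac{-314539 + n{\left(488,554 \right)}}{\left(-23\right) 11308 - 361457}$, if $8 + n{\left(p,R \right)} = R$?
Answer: $\frac{313993}{621541} \approx 0.50518$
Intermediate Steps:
$n{\left(p,R \right)} = -8 + R$
$\frac{-314539 + n{\left(488,554 \right)}}{\left(-23\right) 11308 - 361457} = \frac{-314539 + \left(-8 + 554\right)}{\left(-23\right) 11308 - 361457} = \frac{-314539 + 546}{-260084 - 361457} = - \frac{313993}{-621541} = \left(-313993\right) \left(- \frac{1}{621541}\right) = \frac{313993}{621541}$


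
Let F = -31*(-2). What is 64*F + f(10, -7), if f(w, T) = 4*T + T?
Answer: 3933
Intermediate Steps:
f(w, T) = 5*T
F = 62
64*F + f(10, -7) = 64*62 + 5*(-7) = 3968 - 35 = 3933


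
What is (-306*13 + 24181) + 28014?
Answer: 48217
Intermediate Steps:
(-306*13 + 24181) + 28014 = (-3978 + 24181) + 28014 = 20203 + 28014 = 48217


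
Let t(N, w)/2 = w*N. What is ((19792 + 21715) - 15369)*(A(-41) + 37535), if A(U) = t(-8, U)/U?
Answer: 980671622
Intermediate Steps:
t(N, w) = 2*N*w (t(N, w) = 2*(w*N) = 2*(N*w) = 2*N*w)
A(U) = -16 (A(U) = (2*(-8)*U)/U = (-16*U)/U = -16)
((19792 + 21715) - 15369)*(A(-41) + 37535) = ((19792 + 21715) - 15369)*(-16 + 37535) = (41507 - 15369)*37519 = 26138*37519 = 980671622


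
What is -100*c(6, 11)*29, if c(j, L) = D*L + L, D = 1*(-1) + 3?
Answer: -95700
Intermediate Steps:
D = 2 (D = -1 + 3 = 2)
c(j, L) = 3*L (c(j, L) = 2*L + L = 3*L)
-100*c(6, 11)*29 = -300*11*29 = -100*33*29 = -3300*29 = -95700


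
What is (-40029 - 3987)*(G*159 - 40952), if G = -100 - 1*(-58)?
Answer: 2096482080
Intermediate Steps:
G = -42 (G = -100 + 58 = -42)
(-40029 - 3987)*(G*159 - 40952) = (-40029 - 3987)*(-42*159 - 40952) = -44016*(-6678 - 40952) = -44016*(-47630) = 2096482080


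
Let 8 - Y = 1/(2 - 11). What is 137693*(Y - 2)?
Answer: 7573115/9 ≈ 8.4146e+5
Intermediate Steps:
Y = 73/9 (Y = 8 - 1/(2 - 11) = 8 - 1/(-9) = 8 - 1*(-⅑) = 8 + ⅑ = 73/9 ≈ 8.1111)
137693*(Y - 2) = 137693*(73/9 - 2) = 137693*(55/9) = 7573115/9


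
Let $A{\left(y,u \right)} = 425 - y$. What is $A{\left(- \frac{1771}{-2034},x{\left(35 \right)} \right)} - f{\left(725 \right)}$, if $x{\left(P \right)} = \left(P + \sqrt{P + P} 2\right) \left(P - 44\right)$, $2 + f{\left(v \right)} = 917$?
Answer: $- \frac{998431}{2034} \approx -490.87$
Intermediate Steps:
$f{\left(v \right)} = 915$ ($f{\left(v \right)} = -2 + 917 = 915$)
$x{\left(P \right)} = \left(-44 + P\right) \left(P + 2 \sqrt{2} \sqrt{P}\right)$ ($x{\left(P \right)} = \left(P + \sqrt{2 P} 2\right) \left(-44 + P\right) = \left(P + \sqrt{2} \sqrt{P} 2\right) \left(-44 + P\right) = \left(P + 2 \sqrt{2} \sqrt{P}\right) \left(-44 + P\right) = \left(-44 + P\right) \left(P + 2 \sqrt{2} \sqrt{P}\right)$)
$A{\left(- \frac{1771}{-2034},x{\left(35 \right)} \right)} - f{\left(725 \right)} = \left(425 - - \frac{1771}{-2034}\right) - 915 = \left(425 - \left(-1771\right) \left(- \frac{1}{2034}\right)\right) - 915 = \left(425 - \frac{1771}{2034}\right) - 915 = \frac{862679}{2034} - 915 = - \frac{998431}{2034}$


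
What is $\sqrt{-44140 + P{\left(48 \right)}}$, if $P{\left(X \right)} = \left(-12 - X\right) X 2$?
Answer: $10 i \sqrt{499} \approx 223.38 i$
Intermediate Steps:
$P{\left(X \right)} = 2 X \left(-12 - X\right)$ ($P{\left(X \right)} = \left(-12 - X\right) 2 X = 2 X \left(-12 - X\right)$)
$\sqrt{-44140 + P{\left(48 \right)}} = \sqrt{-44140 - 96 \left(12 + 48\right)} = \sqrt{-44140 - 96 \cdot 60} = \sqrt{-44140 - 5760} = \sqrt{-49900} = 10 i \sqrt{499}$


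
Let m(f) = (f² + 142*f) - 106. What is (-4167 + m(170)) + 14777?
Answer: 63544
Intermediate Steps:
m(f) = -106 + f² + 142*f
(-4167 + m(170)) + 14777 = (-4167 + (-106 + 170² + 142*170)) + 14777 = (-4167 + (-106 + 28900 + 24140)) + 14777 = (-4167 + 52934) + 14777 = 48767 + 14777 = 63544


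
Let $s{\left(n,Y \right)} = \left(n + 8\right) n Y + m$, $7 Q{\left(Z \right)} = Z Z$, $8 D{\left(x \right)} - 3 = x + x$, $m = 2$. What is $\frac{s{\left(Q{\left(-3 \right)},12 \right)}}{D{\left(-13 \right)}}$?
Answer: $- \frac{56944}{1127} \approx -50.527$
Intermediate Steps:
$D{\left(x \right)} = \frac{3}{8} + \frac{x}{4}$ ($D{\left(x \right)} = \frac{3}{8} + \frac{x + x}{8} = \frac{3}{8} + \frac{2 x}{8} = \frac{3}{8} + \frac{x}{4}$)
$Q{\left(Z \right)} = \frac{Z^{2}}{7}$ ($Q{\left(Z \right)} = \frac{Z Z}{7} = \frac{Z^{2}}{7}$)
$s{\left(n,Y \right)} = 2 + Y n \left(8 + n\right)$ ($s{\left(n,Y \right)} = \left(n + 8\right) n Y + 2 = \left(8 + n\right) n Y + 2 = n \left(8 + n\right) Y + 2 = Y n \left(8 + n\right) + 2 = 2 + Y n \left(8 + n\right)$)
$\frac{s{\left(Q{\left(-3 \right)},12 \right)}}{D{\left(-13 \right)}} = \frac{2 + 12 \left(\frac{\left(-3\right)^{2}}{7}\right)^{2} + 8 \cdot 12 \frac{\left(-3\right)^{2}}{7}}{\frac{3}{8} + \frac{1}{4} \left(-13\right)} = \frac{2 + 12 \left(\frac{1}{7} \cdot 9\right)^{2} + 8 \cdot 12 \cdot \frac{1}{7} \cdot 9}{\frac{3}{8} - \frac{13}{4}} = \frac{2 + 12 \left(\frac{9}{7}\right)^{2} + 8 \cdot 12 \cdot \frac{9}{7}}{- \frac{23}{8}} = \left(2 + 12 \cdot \frac{81}{49} + \frac{864}{7}\right) \left(- \frac{8}{23}\right) = \left(2 + \frac{972}{49} + \frac{864}{7}\right) \left(- \frac{8}{23}\right) = \frac{7118}{49} \left(- \frac{8}{23}\right) = - \frac{56944}{1127}$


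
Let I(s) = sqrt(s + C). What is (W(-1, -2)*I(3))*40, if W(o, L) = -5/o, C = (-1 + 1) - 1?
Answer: 200*sqrt(2) ≈ 282.84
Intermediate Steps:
C = -1 (C = 0 - 1 = -1)
I(s) = sqrt(-1 + s) (I(s) = sqrt(s - 1) = sqrt(-1 + s))
(W(-1, -2)*I(3))*40 = ((-5/(-1))*sqrt(-1 + 3))*40 = ((-5*(-1))*sqrt(2))*40 = (5*sqrt(2))*40 = 200*sqrt(2)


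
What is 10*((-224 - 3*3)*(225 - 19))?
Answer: -479980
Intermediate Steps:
10*((-224 - 3*3)*(225 - 19)) = 10*((-224 - 9)*206) = 10*(-233*206) = 10*(-47998) = -479980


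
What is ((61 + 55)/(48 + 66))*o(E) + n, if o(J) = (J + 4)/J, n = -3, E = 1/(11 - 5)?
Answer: 1279/57 ≈ 22.439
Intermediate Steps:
E = ⅙ (E = 1/6 = ⅙ ≈ 0.16667)
o(J) = (4 + J)/J
((61 + 55)/(48 + 66))*o(E) + n = ((61 + 55)/(48 + 66))*((4 + ⅙)/(⅙)) - 3 = (116/114)*(6*(25/6)) - 3 = (116*(1/114))*25 - 3 = (58/57)*25 - 3 = 1450/57 - 3 = 1279/57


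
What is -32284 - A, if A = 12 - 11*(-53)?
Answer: -32879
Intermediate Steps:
A = 595 (A = 12 + 583 = 595)
-32284 - A = -32284 - 1*595 = -32284 - 595 = -32879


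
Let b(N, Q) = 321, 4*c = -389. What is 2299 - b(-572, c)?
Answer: 1978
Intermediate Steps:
c = -389/4 (c = (¼)*(-389) = -389/4 ≈ -97.250)
2299 - b(-572, c) = 2299 - 1*321 = 2299 - 321 = 1978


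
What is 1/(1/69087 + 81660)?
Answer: 69087/5641644421 ≈ 1.2246e-5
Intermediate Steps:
1/(1/69087 + 81660) = 1/(5641644421/69087) = 69087/5641644421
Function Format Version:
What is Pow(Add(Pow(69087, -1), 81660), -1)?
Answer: Rational(69087, 5641644421) ≈ 1.2246e-5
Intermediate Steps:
Pow(Add(Pow(69087, -1), 81660), -1) = Pow(Add(Rational(1, 69087), 81660), -1) = Pow(Rational(5641644421, 69087), -1) = Rational(69087, 5641644421)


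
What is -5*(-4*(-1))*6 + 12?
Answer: -108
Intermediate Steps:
-5*(-4*(-1))*6 + 12 = -20*6 + 12 = -5*24 + 12 = -120 + 12 = -108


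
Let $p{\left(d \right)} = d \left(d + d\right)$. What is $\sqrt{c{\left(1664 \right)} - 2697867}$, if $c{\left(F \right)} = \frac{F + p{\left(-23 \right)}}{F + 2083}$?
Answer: $\frac{i \sqrt{37878066761469}}{3747} \approx 1642.5 i$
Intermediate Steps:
$p{\left(d \right)} = 2 d^{2}$ ($p{\left(d \right)} = d 2 d = 2 d^{2}$)
$c{\left(F \right)} = \frac{1058 + F}{2083 + F}$ ($c{\left(F \right)} = \frac{F + 2 \left(-23\right)^{2}}{F + 2083} = \frac{F + 2 \cdot 529}{2083 + F} = \frac{F + 1058}{2083 + F} = \frac{1058 + F}{2083 + F}$)
$\sqrt{c{\left(1664 \right)} - 2697867} = \sqrt{\frac{1058 + 1664}{2083 + 1664} - 2697867} = \sqrt{\frac{1}{3747} \cdot 2722 - 2697867} = \sqrt{\frac{2722}{3747} - 2697867} = \sqrt{- \frac{10108904927}{3747}} = \frac{i \sqrt{37878066761469}}{3747}$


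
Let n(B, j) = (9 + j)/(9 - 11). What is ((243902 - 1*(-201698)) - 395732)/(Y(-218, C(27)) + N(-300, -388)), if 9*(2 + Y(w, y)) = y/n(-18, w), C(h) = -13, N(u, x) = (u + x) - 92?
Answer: -23450427/367742 ≈ -63.769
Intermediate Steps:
n(B, j) = -9/2 - j/2 (n(B, j) = (9 + j)/(-2) = (9 + j)*(-1/2) = -9/2 - j/2)
N(u, x) = -92 + u + x
Y(w, y) = -2 + y/(9*(-9/2 - w/2)) (Y(w, y) = -2 + (y/(-9/2 - w/2))/9 = -2 + y/(9*(-9/2 - w/2)))
((243902 - 1*(-201698)) - 395732)/(Y(-218, C(27)) + N(-300, -388)) = ((243902 - 1*(-201698)) - 395732)/(2*(-81 - 1*(-13) - 9*(-218))/(9*(9 - 218)) + (-92 - 300 - 388)) = ((243902 + 201698) - 395732)/((2/9)*(-81 + 13 + 1962)/(-209) - 780) = (445600 - 395732)/((2/9)*(-1/209)*1894 - 780) = 49868/(-3788/1881 - 780) = 49868/(-1470968/1881) = 49868*(-1881/1470968) = -23450427/367742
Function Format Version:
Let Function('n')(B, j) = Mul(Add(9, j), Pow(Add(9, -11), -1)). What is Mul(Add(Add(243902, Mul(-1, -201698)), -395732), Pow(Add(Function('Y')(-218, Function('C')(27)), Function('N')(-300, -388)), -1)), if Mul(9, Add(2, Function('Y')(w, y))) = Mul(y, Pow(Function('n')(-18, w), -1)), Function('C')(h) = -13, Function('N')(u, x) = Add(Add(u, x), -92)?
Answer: Rational(-23450427, 367742) ≈ -63.769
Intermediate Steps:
Function('n')(B, j) = Add(Rational(-9, 2), Mul(Rational(-1, 2), j)) (Function('n')(B, j) = Mul(Add(9, j), Pow(-2, -1)) = Mul(Add(9, j), Rational(-1, 2)) = Add(Rational(-9, 2), Mul(Rational(-1, 2), j)))
Function('N')(u, x) = Add(-92, u, x)
Function('Y')(w, y) = Add(-2, Mul(Rational(1, 9), y, Pow(Add(Rational(-9, 2), Mul(Rational(-1, 2), w)), -1))) (Function('Y')(w, y) = Add(-2, Mul(Rational(1, 9), Mul(y, Pow(Add(Rational(-9, 2), Mul(Rational(-1, 2), w)), -1)))) = Add(-2, Mul(Rational(1, 9), y, Pow(Add(Rational(-9, 2), Mul(Rational(-1, 2), w)), -1))))
Mul(Add(Add(243902, Mul(-1, -201698)), -395732), Pow(Add(Function('Y')(-218, Function('C')(27)), Function('N')(-300, -388)), -1)) = Mul(Add(Add(243902, Mul(-1, -201698)), -395732), Pow(Add(Mul(Rational(2, 9), Pow(Add(9, -218), -1), Add(-81, Mul(-1, -13), Mul(-9, -218))), Add(-92, -300, -388)), -1)) = Mul(Add(Add(243902, 201698), -395732), Pow(Add(Mul(Rational(2, 9), Pow(-209, -1), Add(-81, 13, 1962)), -780), -1)) = Mul(Add(445600, -395732), Pow(Add(Mul(Rational(2, 9), Rational(-1, 209), 1894), -780), -1)) = Mul(49868, Pow(Add(Rational(-3788, 1881), -780), -1)) = Mul(49868, Pow(Rational(-1470968, 1881), -1)) = Mul(49868, Rational(-1881, 1470968)) = Rational(-23450427, 367742)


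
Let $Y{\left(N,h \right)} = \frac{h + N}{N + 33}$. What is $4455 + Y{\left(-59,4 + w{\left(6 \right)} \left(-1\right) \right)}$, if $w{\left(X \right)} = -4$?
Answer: $\frac{115881}{26} \approx 4457.0$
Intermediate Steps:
$Y{\left(N,h \right)} = \frac{N + h}{33 + N}$
$4455 + Y{\left(-59,4 + w{\left(6 \right)} \left(-1\right) \right)} = 4455 + \frac{-59 + \left(4 - -4\right)}{33 - 59} = 4455 + \frac{-59 + \left(4 + 4\right)}{-26} = 4455 - \frac{-59 + 8}{26} = 4455 - - \frac{51}{26} = 4455 + \frac{51}{26} = \frac{115881}{26}$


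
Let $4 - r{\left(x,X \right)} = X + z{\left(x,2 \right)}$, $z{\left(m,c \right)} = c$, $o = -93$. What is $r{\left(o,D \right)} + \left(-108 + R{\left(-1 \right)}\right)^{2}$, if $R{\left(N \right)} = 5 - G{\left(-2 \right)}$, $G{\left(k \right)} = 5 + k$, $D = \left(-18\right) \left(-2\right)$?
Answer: $11202$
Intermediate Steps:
$D = 36$
$r{\left(x,X \right)} = 2 - X$ ($r{\left(x,X \right)} = 4 - \left(X + 2\right) = 4 - \left(2 + X\right) = 2 - X$)
$R{\left(N \right)} = 2$ ($R{\left(N \right)} = 5 - \left(5 - 2\right) = 5 - 3 = 2$)
$r{\left(o,D \right)} + \left(-108 + R{\left(-1 \right)}\right)^{2} = \left(2 - 36\right) + \left(-108 + 2\right)^{2} = \left(2 - 36\right) + \left(-106\right)^{2} = -34 + 11236 = 11202$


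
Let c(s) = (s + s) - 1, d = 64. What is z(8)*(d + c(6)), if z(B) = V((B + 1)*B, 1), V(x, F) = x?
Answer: 5400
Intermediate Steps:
c(s) = -1 + 2*s (c(s) = 2*s - 1 = -1 + 2*s)
z(B) = B*(1 + B) (z(B) = (B + 1)*B = (1 + B)*B = B*(1 + B))
z(8)*(d + c(6)) = (8*(1 + 8))*(64 + (-1 + 2*6)) = (8*9)*(64 + (-1 + 12)) = 72*(64 + 11) = 72*75 = 5400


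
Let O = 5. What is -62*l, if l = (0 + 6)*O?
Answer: -1860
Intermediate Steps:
l = 30 (l = (0 + 6)*5 = 6*5 = 30)
-62*l = -62*30 = -1860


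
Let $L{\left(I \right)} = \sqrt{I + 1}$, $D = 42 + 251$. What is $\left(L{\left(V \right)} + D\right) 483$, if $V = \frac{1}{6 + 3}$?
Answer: $141519 + 161 \sqrt{10} \approx 1.4203 \cdot 10^{5}$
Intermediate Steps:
$V = \frac{1}{9} \approx 0.11111$
$D = 293$
$L{\left(I \right)} = \sqrt{1 + I}$
$\left(L{\left(V \right)} + D\right) 483 = \left(\sqrt{1 + \frac{1}{9}} + 293\right) 483 = \left(\sqrt{\frac{10}{9}} + 293\right) 483 = \left(\frac{\sqrt{10}}{3} + 293\right) 483 = \left(293 + \frac{\sqrt{10}}{3}\right) 483 = 141519 + 161 \sqrt{10}$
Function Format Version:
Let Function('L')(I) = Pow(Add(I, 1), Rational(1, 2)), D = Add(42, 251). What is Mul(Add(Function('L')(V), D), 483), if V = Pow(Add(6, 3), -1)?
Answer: Add(141519, Mul(161, Pow(10, Rational(1, 2)))) ≈ 1.4203e+5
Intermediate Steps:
V = Rational(1, 9) (V = Pow(9, -1) = Rational(1, 9) ≈ 0.11111)
D = 293
Function('L')(I) = Pow(Add(1, I), Rational(1, 2))
Mul(Add(Function('L')(V), D), 483) = Mul(Add(Pow(Add(1, Rational(1, 9)), Rational(1, 2)), 293), 483) = Mul(Add(Pow(Rational(10, 9), Rational(1, 2)), 293), 483) = Mul(Add(Mul(Rational(1, 3), Pow(10, Rational(1, 2))), 293), 483) = Mul(Add(293, Mul(Rational(1, 3), Pow(10, Rational(1, 2)))), 483) = Add(141519, Mul(161, Pow(10, Rational(1, 2))))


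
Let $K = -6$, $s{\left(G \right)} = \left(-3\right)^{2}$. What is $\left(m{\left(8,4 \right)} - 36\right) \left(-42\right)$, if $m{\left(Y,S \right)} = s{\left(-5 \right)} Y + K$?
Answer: $-1260$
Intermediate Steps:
$s{\left(G \right)} = 9$
$m{\left(Y,S \right)} = -6 + 9 Y$ ($m{\left(Y,S \right)} = 9 Y - 6 = -6 + 9 Y$)
$\left(m{\left(8,4 \right)} - 36\right) \left(-42\right) = \left(\left(-6 + 9 \cdot 8\right) - 36\right) \left(-42\right) = \left(\left(-6 + 72\right) - 36\right) \left(-42\right) = \left(66 - 36\right) \left(-42\right) = 30 \left(-42\right) = -1260$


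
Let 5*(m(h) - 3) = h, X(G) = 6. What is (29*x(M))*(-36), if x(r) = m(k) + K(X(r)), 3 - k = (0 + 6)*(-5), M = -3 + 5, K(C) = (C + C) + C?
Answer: -144072/5 ≈ -28814.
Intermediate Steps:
K(C) = 3*C (K(C) = 2*C + C = 3*C)
M = 2
k = 33 (k = 3 - (0 + 6)*(-5) = 3 - 6*(-5) = 3 - 1*(-30) = 3 + 30 = 33)
m(h) = 3 + h/5
x(r) = 138/5 (x(r) = (3 + (⅕)*33) + 3*6 = (3 + 33/5) + 18 = 48/5 + 18 = 138/5)
(29*x(M))*(-36) = (29*(138/5))*(-36) = (4002/5)*(-36) = -144072/5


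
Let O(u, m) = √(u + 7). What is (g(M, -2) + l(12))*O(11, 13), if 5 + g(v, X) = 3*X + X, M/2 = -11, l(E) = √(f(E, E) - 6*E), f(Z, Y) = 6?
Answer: 3*√2*(-13 + I*√66) ≈ -55.154 + 34.467*I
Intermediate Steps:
O(u, m) = √(7 + u)
l(E) = √(6 - 6*E)
M = -22 (M = 2*(-11) = -22)
g(v, X) = -5 + 4*X (g(v, X) = -5 + (3*X + X) = -5 + 4*X)
(g(M, -2) + l(12))*O(11, 13) = ((-5 + 4*(-2)) + √(6 - 6*12))*√(7 + 11) = ((-5 - 8) + √(6 - 72))*√18 = (-13 + √(-66))*(3*√2) = (-13 + I*√66)*(3*√2) = 3*√2*(-13 + I*√66)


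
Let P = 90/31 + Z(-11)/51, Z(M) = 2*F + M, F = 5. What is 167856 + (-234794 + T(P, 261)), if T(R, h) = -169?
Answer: -67107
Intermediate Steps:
Z(M) = 10 + M (Z(M) = 2*5 + M = 10 + M)
P = 4559/1581 (P = 90/31 + (10 - 11)/51 = 90*(1/31) - 1*1/51 = 90/31 - 1/51 = 4559/1581 ≈ 2.8836)
167856 + (-234794 + T(P, 261)) = 167856 + (-234794 - 169) = 167856 - 234963 = -67107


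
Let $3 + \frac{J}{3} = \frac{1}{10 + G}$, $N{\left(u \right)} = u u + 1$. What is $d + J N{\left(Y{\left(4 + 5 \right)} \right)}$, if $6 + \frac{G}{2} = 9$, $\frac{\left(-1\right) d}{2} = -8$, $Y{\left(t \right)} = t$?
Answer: $- \frac{5653}{8} \approx -706.63$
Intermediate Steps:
$N{\left(u \right)} = 1 + u^{2}$ ($N{\left(u \right)} = u^{2} + 1 = 1 + u^{2}$)
$d = 16$ ($d = \left(-2\right) \left(-8\right) = 16$)
$G = 6$ ($G = -12 + 2 \cdot 9 = -12 + 18 = 6$)
$J = - \frac{141}{16}$ ($J = -9 + \frac{3}{10 + 6} = -9 + \frac{3}{16} = - \frac{141}{16} \approx -8.8125$)
$d + J N{\left(Y{\left(4 + 5 \right)} \right)} = 16 - \frac{141 \left(1 + \left(4 + 5\right)^{2}\right)}{16} = 16 - \frac{141 \left(1 + 9^{2}\right)}{16} = 16 - \frac{141 \left(1 + 81\right)}{16} = 16 - \frac{5781}{8} = - \frac{5653}{8}$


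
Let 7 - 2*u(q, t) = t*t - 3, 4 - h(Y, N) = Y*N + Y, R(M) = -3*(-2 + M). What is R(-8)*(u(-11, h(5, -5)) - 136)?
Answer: -12570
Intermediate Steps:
R(M) = 6 - 3*M
h(Y, N) = 4 - Y - N*Y (h(Y, N) = 4 - (Y*N + Y) = 4 - (N*Y + Y) = 4 - (Y + N*Y) = 4 + (-Y - N*Y) = 4 - Y - N*Y)
u(q, t) = 5 - t²/2 (u(q, t) = 7/2 - (t*t - 3)/2 = 7/2 - (t² - 3)/2 = 7/2 - (-3 + t²)/2 = 7/2 + (3/2 - t²/2) = 5 - t²/2)
R(-8)*(u(-11, h(5, -5)) - 136) = (6 - 3*(-8))*((5 - (4 - 1*5 - 1*(-5)*5)²/2) - 136) = (6 + 24)*((5 - (4 - 5 + 25)²/2) - 136) = 30*((5 - ½*24²) - 136) = 30*((5 - ½*576) - 136) = 30*((5 - 288) - 136) = 30*(-283 - 136) = 30*(-419) = -12570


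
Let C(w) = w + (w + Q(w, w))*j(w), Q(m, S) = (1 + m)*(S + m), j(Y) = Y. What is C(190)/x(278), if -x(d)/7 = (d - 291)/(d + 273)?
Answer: 7618395990/91 ≈ 8.3719e+7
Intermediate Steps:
x(d) = -7*(-291 + d)/(273 + d) (x(d) = -7*(d - 291)/(d + 273) = -7*(-291 + d)/(273 + d))
C(w) = w + w*(2*w² + 3*w) (C(w) = w + (w + (w + w + w² + w*w))*w = w + (w + (w + w + w² + w²))*w = w + (w + (2*w + 2*w²))*w = w + (2*w² + 3*w)*w = w + w*(2*w² + 3*w))
C(190)/x(278) = (190*(1 + 190 + 2*190*(1 + 190)))/((7*(291 - 1*278)/(273 + 278))) = (190*(1 + 190 + 2*190*191))/((7*(291 - 278)/551)) = (190*(1 + 190 + 72580))/((7*(1/551)*13)) = (190*72771)/(91/551) = 13826490*(551/91) = 7618395990/91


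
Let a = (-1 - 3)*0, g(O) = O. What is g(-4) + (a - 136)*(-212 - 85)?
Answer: 40388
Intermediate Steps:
a = 0 (a = -4*0 = 0)
g(-4) + (a - 136)*(-212 - 85) = -4 + (0 - 136)*(-212 - 85) = -4 - 136*(-297) = -4 + 40392 = 40388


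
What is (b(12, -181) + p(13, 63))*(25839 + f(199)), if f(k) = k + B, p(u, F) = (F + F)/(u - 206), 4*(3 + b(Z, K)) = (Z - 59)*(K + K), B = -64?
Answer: 21304407267/193 ≈ 1.1039e+8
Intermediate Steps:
b(Z, K) = -3 + K*(-59 + Z)/2 (b(Z, K) = -3 + ((Z - 59)*(K + K))/4 = -3 + ((-59 + Z)*(2*K))/4 = -3 + (2*K*(-59 + Z))/4 = -3 + K*(-59 + Z)/2)
p(u, F) = 2*F/(-206 + u) (p(u, F) = (2*F)/(-206 + u) = 2*F/(-206 + u))
f(k) = -64 + k (f(k) = k - 64 = -64 + k)
(b(12, -181) + p(13, 63))*(25839 + f(199)) = ((-3 - 59/2*(-181) + (½)*(-181)*12) + 2*63/(-206 + 13))*(25839 + (-64 + 199)) = ((-3 + 10679/2 - 1086) + 2*63/(-193))*(25839 + 135) = (8501/2 + 2*63*(-1/193))*25974 = (8501/2 - 126/193)*25974 = (1640441/386)*25974 = 21304407267/193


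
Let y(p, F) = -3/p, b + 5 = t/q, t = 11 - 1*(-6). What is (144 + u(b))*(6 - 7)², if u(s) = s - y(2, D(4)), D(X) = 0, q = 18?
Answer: 1273/9 ≈ 141.44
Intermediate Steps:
t = 17 (t = 11 + 6 = 17)
b = -73/18 (b = -5 + 17/18 = -73/18 ≈ -4.0556)
u(s) = 3/2 + s (u(s) = s - (-3)/2 = s - 1*(-3/2) = s + 3/2 = 3/2 + s)
(144 + u(b))*(6 - 7)² = (144 + (3/2 - 73/18))*(6 - 7)² = (144 - 23/9)*(-1)² = (1273/9)*1 = 1273/9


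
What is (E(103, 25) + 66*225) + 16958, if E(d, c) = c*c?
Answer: 32433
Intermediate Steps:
E(d, c) = c²
(E(103, 25) + 66*225) + 16958 = (25² + 66*225) + 16958 = (625 + 14850) + 16958 = 15475 + 16958 = 32433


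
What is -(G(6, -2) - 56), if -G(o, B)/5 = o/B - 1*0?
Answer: 41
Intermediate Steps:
G(o, B) = -5*o/B (G(o, B) = -5*(o/B - 1*0) = -5*(o/B + 0) = -5*o/B)
-(G(6, -2) - 56) = -(-5*6/(-2) - 56) = -(-5*6*(-½) - 56) = -(15 - 56) = -1*(-41) = 41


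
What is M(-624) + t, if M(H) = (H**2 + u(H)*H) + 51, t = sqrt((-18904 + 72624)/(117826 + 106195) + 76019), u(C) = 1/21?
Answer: 2725781/7 + 3*sqrt(423895177631611)/224021 ≈ 3.8967e+5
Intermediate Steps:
u(C) = 1/21
t = 3*sqrt(423895177631611)/224021 (t = sqrt(53720/224021 + 76019) = sqrt(17029906119/224021) = 3*sqrt(423895177631611)/224021 ≈ 275.72)
M(H) = 51 + H**2 + H/21 (M(H) = (H**2 + H/21) + 51 = 51 + H**2 + H/21)
M(-624) + t = (51 + (-624)**2 + (1/21)*(-624)) + 3*sqrt(423895177631611)/224021 = (51 + 389376 - 208/7) + 3*sqrt(423895177631611)/224021 = 2725781/7 + 3*sqrt(423895177631611)/224021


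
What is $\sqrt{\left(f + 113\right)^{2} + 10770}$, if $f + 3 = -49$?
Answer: $\sqrt{14491} \approx 120.38$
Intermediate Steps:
$f = -52$ ($f = -3 - 49 = -52$)
$\sqrt{\left(f + 113\right)^{2} + 10770} = \sqrt{\left(-52 + 113\right)^{2} + 10770} = \sqrt{61^{2} + 10770} = \sqrt{3721 + 10770} = \sqrt{14491}$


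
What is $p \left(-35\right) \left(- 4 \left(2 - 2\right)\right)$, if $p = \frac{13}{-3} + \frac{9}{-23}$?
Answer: $0$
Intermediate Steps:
$p = - \frac{326}{69}$ ($p = 13 \left(- \frac{1}{3}\right) + 9 \left(- \frac{1}{23}\right) = - \frac{13}{3} - \frac{9}{23} = - \frac{326}{69} \approx -4.7246$)
$p \left(-35\right) \left(- 4 \left(2 - 2\right)\right) = \left(- \frac{326}{69}\right) \left(-35\right) \left(- 4 \left(2 - 2\right)\right) = \frac{11410 \left(\left(-4\right) 0\right)}{69} = \frac{11410}{69} \cdot 0 = 0$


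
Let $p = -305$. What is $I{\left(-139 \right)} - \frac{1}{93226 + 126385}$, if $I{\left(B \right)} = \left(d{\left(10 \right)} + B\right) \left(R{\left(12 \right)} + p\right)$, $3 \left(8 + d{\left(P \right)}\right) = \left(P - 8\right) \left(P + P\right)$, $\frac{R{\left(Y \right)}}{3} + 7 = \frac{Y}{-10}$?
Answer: $\frac{145129490113}{3294165} \approx 44057.0$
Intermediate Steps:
$R{\left(Y \right)} = -21 - \frac{3 Y}{10}$ ($R{\left(Y \right)} = -21 + 3 \frac{Y}{-10} = -21 + 3 Y \left(- \frac{1}{10}\right) = -21 + 3 \left(- \frac{Y}{10}\right) = -21 - \frac{3 Y}{10}$)
$d{\left(P \right)} = -8 + \frac{2 P \left(-8 + P\right)}{3}$ ($d{\left(P \right)} = -8 + \frac{\left(P - 8\right) \left(P + P\right)}{3} = -8 + \frac{\left(-8 + P\right) 2 P}{3} = -8 + \frac{2 P \left(-8 + P\right)}{3}$)
$I{\left(B \right)} = - \frac{26368}{15} - \frac{1648 B}{5}$ ($I{\left(B \right)} = \left(\left(-8 - \frac{160}{3} + \frac{2 \cdot 10^{2}}{3}\right) + B\right) \left(\left(-21 - \frac{18}{5}\right) - 305\right) = \left(\left(-8 - \frac{160}{3} + \frac{2}{3} \cdot 100\right) + B\right) \left(\left(-21 - \frac{18}{5}\right) - 305\right) = \left(\left(-8 - \frac{160}{3} + \frac{200}{3}\right) + B\right) \left(- \frac{123}{5} - 305\right) = \left(\frac{16}{3} + B\right) \left(- \frac{1648}{5}\right) = - \frac{26368}{15} - \frac{1648 B}{5}$)
$I{\left(-139 \right)} - \frac{1}{93226 + 126385} = \left(- \frac{26368}{15} - - \frac{229072}{5}\right) - \frac{1}{93226 + 126385} = \left(- \frac{26368}{15} + \frac{229072}{5}\right) - \frac{1}{219611} = \frac{660848}{15} - \frac{1}{219611} = \frac{145129490113}{3294165}$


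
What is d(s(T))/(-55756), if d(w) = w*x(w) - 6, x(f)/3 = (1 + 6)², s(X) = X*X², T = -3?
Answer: 75/1052 ≈ 0.071293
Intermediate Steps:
s(X) = X³
x(f) = 147 (x(f) = 3*(1 + 6)² = 3*7² = 3*49 = 147)
d(w) = -6 + 147*w (d(w) = w*147 - 6 = 147*w - 6 = -6 + 147*w)
d(s(T))/(-55756) = (-6 + 147*(-3)³)/(-55756) = (-6 + 147*(-27))*(-1/55756) = (-6 - 3969)*(-1/55756) = -3975*(-1/55756) = 75/1052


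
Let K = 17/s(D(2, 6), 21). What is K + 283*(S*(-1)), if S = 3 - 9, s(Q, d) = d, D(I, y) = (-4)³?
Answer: 35675/21 ≈ 1698.8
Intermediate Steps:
D(I, y) = -64
S = -6
K = 17/21 ≈ 0.80952
K + 283*(S*(-1)) = 17/21 + 283*(-6*(-1)) = 17/21 + 283*6 = 17/21 + 1698 = 35675/21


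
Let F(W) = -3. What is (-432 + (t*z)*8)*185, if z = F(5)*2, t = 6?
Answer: -133200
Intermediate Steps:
z = -6 (z = -3*2 = -6)
(-432 + (t*z)*8)*185 = (-432 + (6*(-6))*8)*185 = (-432 - 36*8)*185 = (-432 - 288)*185 = -720*185 = -133200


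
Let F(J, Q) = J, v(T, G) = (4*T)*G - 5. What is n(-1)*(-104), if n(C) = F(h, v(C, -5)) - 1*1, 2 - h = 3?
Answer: 208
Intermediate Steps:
v(T, G) = -5 + 4*G*T (v(T, G) = 4*G*T - 5 = -5 + 4*G*T)
h = -1 (h = 2 - 1*3 = 2 - 3 = -1)
n(C) = -2 (n(C) = -1 - 1*1 = -1 - 1 = -2)
n(-1)*(-104) = -2*(-104) = 208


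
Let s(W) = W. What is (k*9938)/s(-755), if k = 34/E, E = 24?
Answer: -84473/4530 ≈ -18.647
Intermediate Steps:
k = 17/12 (k = 34/24 = 34*(1/24) = 17/12 ≈ 1.4167)
(k*9938)/s(-755) = ((17/12)*9938)/(-755) = (84473/6)*(-1/755) = -84473/4530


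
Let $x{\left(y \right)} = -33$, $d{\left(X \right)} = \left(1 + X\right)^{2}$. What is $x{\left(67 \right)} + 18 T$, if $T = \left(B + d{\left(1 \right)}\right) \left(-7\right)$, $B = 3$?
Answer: $-915$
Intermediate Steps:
$T = -49$ ($T = \left(3 + \left(1 + 1\right)^{2}\right) \left(-7\right) = \left(3 + 2^{2}\right) \left(-7\right) = \left(3 + 4\right) \left(-7\right) = 7 \left(-7\right) = -49$)
$x{\left(67 \right)} + 18 T = -33 + 18 \left(-49\right) = -33 - 882 = -915$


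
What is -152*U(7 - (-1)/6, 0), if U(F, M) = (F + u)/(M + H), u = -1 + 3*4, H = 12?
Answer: -2071/9 ≈ -230.11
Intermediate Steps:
u = 11 (u = -1 + 12 = 11)
U(F, M) = (11 + F)/(12 + M) (U(F, M) = (F + 11)/(M + 12) = (11 + F)/(12 + M))
-152*U(7 - (-1)/6, 0) = -152*(11 + (7 - (-1)/6))/(12 + 0) = -152*(11 + (7 - (-1)/6))/12 = -38*(11 + (7 - 1*(-⅙)))/3 = -38*(11 + (7 + ⅙))/3 = -38*(11 + 43/6)/3 = -38*109/(3*6) = -152*109/72 = -2071/9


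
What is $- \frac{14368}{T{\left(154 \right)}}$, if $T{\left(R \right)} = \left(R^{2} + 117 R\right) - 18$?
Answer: $- \frac{3592}{10429} \approx -0.34442$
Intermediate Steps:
$T{\left(R \right)} = -18 + R^{2} + 117 R$
$- \frac{14368}{T{\left(154 \right)}} = - \frac{14368}{-18 + 154^{2} + 117 \cdot 154} = - \frac{14368}{-18 + 23716 + 18018} = - \frac{14368}{41716} = \left(-14368\right) \frac{1}{41716} = - \frac{3592}{10429}$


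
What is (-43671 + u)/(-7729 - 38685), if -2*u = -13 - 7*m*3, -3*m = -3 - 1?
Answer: 87301/92828 ≈ 0.94046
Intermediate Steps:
m = 4/3 (m = -(-3 - 1)/3 = -1/3*(-4) = 4/3 ≈ 1.3333)
u = 41/2 (u = -(-13 - 7*(4/3)*3)/2 = -(-13 - 28)/2 = -1/2*(-41) = 41/2 ≈ 20.500)
(-43671 + u)/(-7729 - 38685) = (-43671 + 41/2)/(-7729 - 38685) = -87301/2/(-46414) = -87301/2*(-1/46414) = 87301/92828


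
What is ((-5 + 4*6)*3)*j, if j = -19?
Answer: -1083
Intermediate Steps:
((-5 + 4*6)*3)*j = ((-5 + 4*6)*3)*(-19) = ((-5 + 24)*3)*(-19) = (19*3)*(-19) = 57*(-19) = -1083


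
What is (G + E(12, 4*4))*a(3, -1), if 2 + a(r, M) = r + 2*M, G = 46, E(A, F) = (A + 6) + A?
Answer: -76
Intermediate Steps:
E(A, F) = 6 + 2*A (E(A, F) = (6 + A) + A = 6 + 2*A)
a(r, M) = -2 + r + 2*M (a(r, M) = -2 + (r + 2*M) = -2 + r + 2*M)
(G + E(12, 4*4))*a(3, -1) = (46 + (6 + 2*12))*(-2 + 3 + 2*(-1)) = (46 + (6 + 24))*(-2 + 3 - 2) = (46 + 30)*(-1) = 76*(-1) = -76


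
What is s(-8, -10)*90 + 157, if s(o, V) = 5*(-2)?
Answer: -743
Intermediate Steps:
s(o, V) = -10
s(-8, -10)*90 + 157 = -10*90 + 157 = -900 + 157 = -743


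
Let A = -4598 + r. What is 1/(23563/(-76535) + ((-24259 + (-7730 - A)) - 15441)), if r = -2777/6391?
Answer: -489135185/20950576297358 ≈ -2.3347e-5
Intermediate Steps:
r = -2777/6391 (r = -2777*1/6391 = -2777/6391 ≈ -0.43452)
A = -29388595/6391 (A = -4598 - 2777/6391 = -29388595/6391 ≈ -4598.4)
1/(23563/(-76535) + ((-24259 + (-7730 - A)) - 15441)) = 1/(23563/(-76535) + ((-24259 + (-7730 - 1*(-29388595/6391))) - 15441)) = 1/(23563*(-1/76535) + ((-24259 + (-7730 + 29388595/6391)) - 15441)) = 1/(-23563/76535 + ((-24259 - 20013835/6391) - 15441)) = 1/(-23563/76535 + (-175053104/6391 - 15441)) = 1/(-23563/76535 - 273736535/6391) = 1/(-20950576297358/489135185) = -489135185/20950576297358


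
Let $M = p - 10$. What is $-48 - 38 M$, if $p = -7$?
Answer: $598$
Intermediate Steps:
$M = -17$ ($M = -7 - 10 = -17$)
$-48 - 38 M = -48 - -646 = -48 + 646 = 598$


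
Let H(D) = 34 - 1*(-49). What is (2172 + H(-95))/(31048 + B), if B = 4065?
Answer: 2255/35113 ≈ 0.064221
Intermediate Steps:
H(D) = 83 (H(D) = 34 + 49 = 83)
(2172 + H(-95))/(31048 + B) = (2172 + 83)/(31048 + 4065) = 2255/35113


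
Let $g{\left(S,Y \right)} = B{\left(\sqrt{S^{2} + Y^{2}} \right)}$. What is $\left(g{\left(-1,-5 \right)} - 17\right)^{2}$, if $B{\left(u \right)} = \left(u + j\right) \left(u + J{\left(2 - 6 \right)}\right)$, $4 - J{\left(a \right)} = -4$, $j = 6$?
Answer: $8345 + 1596 \sqrt{26} \approx 16483.0$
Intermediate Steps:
$J{\left(a \right)} = 8$ ($J{\left(a \right)} = 4 - -4 = 4 + 4 = 8$)
$B{\left(u \right)} = \left(6 + u\right) \left(8 + u\right)$ ($B{\left(u \right)} = \left(u + 6\right) \left(u + 8\right) = \left(6 + u\right) \left(8 + u\right)$)
$g{\left(S,Y \right)} = 48 + S^{2} + Y^{2} + 14 \sqrt{S^{2} + Y^{2}}$ ($g{\left(S,Y \right)} = 48 + \left(\sqrt{S^{2} + Y^{2}}\right)^{2} + 14 \sqrt{S^{2} + Y^{2}} = 48 + \left(S^{2} + Y^{2}\right) + 14 \sqrt{S^{2} + Y^{2}} = 48 + S^{2} + Y^{2} + 14 \sqrt{S^{2} + Y^{2}}$)
$\left(g{\left(-1,-5 \right)} - 17\right)^{2} = \left(\left(48 + \left(-1\right)^{2} + \left(-5\right)^{2} + 14 \sqrt{\left(-1\right)^{2} + \left(-5\right)^{2}}\right) - 17\right)^{2} = \left(\left(48 + 1 + 25 + 14 \sqrt{1 + 25}\right) - 17\right)^{2} = \left(\left(48 + 1 + 25 + 14 \sqrt{26}\right) - 17\right)^{2} = \left(\left(74 + 14 \sqrt{26}\right) - 17\right)^{2} = \left(57 + 14 \sqrt{26}\right)^{2}$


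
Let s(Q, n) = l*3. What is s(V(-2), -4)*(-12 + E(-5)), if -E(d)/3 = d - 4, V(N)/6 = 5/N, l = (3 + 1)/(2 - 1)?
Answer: 180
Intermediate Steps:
l = 4 (l = 4/1 = 4*1 = 4)
V(N) = 30/N (V(N) = 6*(5/N) = 30/N)
E(d) = 12 - 3*d (E(d) = -3*(d - 4) = -3*(-4 + d) = 12 - 3*d)
s(Q, n) = 12 (s(Q, n) = 4*3 = 12)
s(V(-2), -4)*(-12 + E(-5)) = 12*(-12 + (12 - 3*(-5))) = 12*(-12 + (12 + 15)) = 12*(-12 + 27) = 12*15 = 180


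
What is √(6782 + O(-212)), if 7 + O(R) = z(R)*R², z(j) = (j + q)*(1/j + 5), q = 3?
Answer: I*√46915397 ≈ 6849.5*I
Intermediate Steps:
z(j) = (3 + j)*(5 + 1/j) (z(j) = (j + 3)*(1/j + 5) = (3 + j)*(5 + 1/j))
O(R) = -7 + R²*(16 + 3/R + 5*R) (O(R) = -7 + (16 + 3/R + 5*R)*R² = -7 + R²*(16 + 3/R + 5*R))
√(6782 + O(-212)) = √(6782 + (-7 - 212*(3 - 212*(16 + 5*(-212))))) = √(6782 + (-7 - 212*(3 - 212*(16 - 1060)))) = √(6782 + (-7 - 212*(3 - 212*(-1044)))) = √(6782 + (-7 - 212*(3 + 221328))) = √(6782 + (-7 - 212*221331)) = √(6782 + (-7 - 46922172)) = √(6782 - 46922179) = √(-46915397) = I*√46915397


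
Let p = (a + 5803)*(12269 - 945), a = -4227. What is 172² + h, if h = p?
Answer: 17876208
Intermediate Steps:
p = 17846624 (p = (-4227 + 5803)*(12269 - 945) = 1576*11324 = 17846624)
h = 17846624
172² + h = 172² + 17846624 = 29584 + 17846624 = 17876208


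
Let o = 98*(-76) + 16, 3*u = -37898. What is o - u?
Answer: 15602/3 ≈ 5200.7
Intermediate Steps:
u = -37898/3 (u = (1/3)*(-37898) = -37898/3 ≈ -12633.)
o = -7432 (o = -7448 + 16 = -7432)
o - u = -7432 - 1*(-37898/3) = -7432 + 37898/3 = 15602/3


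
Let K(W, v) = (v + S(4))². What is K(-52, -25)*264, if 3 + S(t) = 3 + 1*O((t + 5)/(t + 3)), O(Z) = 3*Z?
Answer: 5782656/49 ≈ 1.1801e+5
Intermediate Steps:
S(t) = 3*(5 + t)/(3 + t) (S(t) = -3 + (3 + 1*(3*((t + 5)/(t + 3)))) = -3 + (3 + 1*(3*((5 + t)/(3 + t)))) = -3 + (3 + 1*(3*(5 + t)/(3 + t))) = -3 + (3 + 3*(5 + t)/(3 + t)) = 3*(5 + t)/(3 + t))
K(W, v) = (27/7 + v)² (K(W, v) = (v + 3*(5 + 4)/(3 + 4))² = (v + 3*9/7)² = (v + 3*(⅐)*9)² = (v + 27/7)² = (27/7 + v)²)
K(-52, -25)*264 = ((27 + 7*(-25))²/49)*264 = ((27 - 175)²/49)*264 = ((1/49)*(-148)²)*264 = ((1/49)*21904)*264 = (21904/49)*264 = 5782656/49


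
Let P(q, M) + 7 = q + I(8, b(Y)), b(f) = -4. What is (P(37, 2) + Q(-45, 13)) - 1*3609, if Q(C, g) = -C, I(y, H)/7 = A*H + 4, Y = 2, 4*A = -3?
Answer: -3485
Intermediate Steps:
A = -¾ (A = (¼)*(-3) = -¾ ≈ -0.75000)
I(y, H) = 28 - 21*H/4 (I(y, H) = 7*(-3*H/4 + 4) = 7*(4 - 3*H/4) = 28 - 21*H/4)
P(q, M) = 42 + q (P(q, M) = -7 + (q + (28 - 21/4*(-4))) = -7 + (q + (28 + 21)) = -7 + (q + 49) = -7 + (49 + q) = 42 + q)
(P(37, 2) + Q(-45, 13)) - 1*3609 = ((42 + 37) - 1*(-45)) - 1*3609 = (79 + 45) - 3609 = 124 - 3609 = -3485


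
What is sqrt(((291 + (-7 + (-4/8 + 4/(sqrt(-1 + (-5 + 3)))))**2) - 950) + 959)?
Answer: sqrt(12633 + 720*I*sqrt(3))/6 ≈ 18.756 + 0.92349*I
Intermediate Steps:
sqrt(((291 + (-7 + (-4/8 + 4/(sqrt(-1 + (-5 + 3)))))**2) - 950) + 959) = sqrt(((291 + (-7 + (-4*1/8 + 4/(sqrt(-1 - 2))))**2) - 950) + 959) = sqrt(((291 + (-7 + (-1/2 + 4/(sqrt(-3))))**2) - 950) + 959) = sqrt(((291 + (-7 + (-1/2 + 4/((I*sqrt(3)))))**2) - 950) + 959) = sqrt(((291 + (-7 + (-1/2 + 4*(-I*sqrt(3)/3)))**2) - 950) + 959) = sqrt(((291 + (-7 + (-1/2 - 4*I*sqrt(3)/3))**2) - 950) + 959) = sqrt(((291 + (-15/2 - 4*I*sqrt(3)/3)**2) - 950) + 959) = sqrt((-659 + (-15/2 - 4*I*sqrt(3)/3)**2) + 959) = sqrt(300 + (-15/2 - 4*I*sqrt(3)/3)**2)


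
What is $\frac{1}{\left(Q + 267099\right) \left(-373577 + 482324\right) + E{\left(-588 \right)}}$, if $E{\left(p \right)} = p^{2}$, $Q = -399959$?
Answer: $- \frac{1}{14447780676} \approx -6.9215 \cdot 10^{-11}$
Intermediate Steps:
$\frac{1}{\left(Q + 267099\right) \left(-373577 + 482324\right) + E{\left(-588 \right)}} = \frac{1}{\left(-399959 + 267099\right) \left(-373577 + 482324\right) + \left(-588\right)^{2}} = \frac{1}{\left(-132860\right) 108747 + 345744} = \frac{1}{-14448126420 + 345744} = \frac{1}{-14447780676} = - \frac{1}{14447780676}$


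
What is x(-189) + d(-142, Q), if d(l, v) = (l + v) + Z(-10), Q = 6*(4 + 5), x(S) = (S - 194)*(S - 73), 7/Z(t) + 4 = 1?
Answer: 300767/3 ≈ 1.0026e+5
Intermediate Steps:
Z(t) = -7/3 (Z(t) = 7/(-4 + 1) = 7/(-3) = 7*(-1/3) = -7/3)
x(S) = (-194 + S)*(-73 + S)
Q = 54 (Q = 6*9 = 54)
d(l, v) = -7/3 + l + v (d(l, v) = (l + v) - 7/3 = -7/3 + l + v)
x(-189) + d(-142, Q) = (14162 + (-189)**2 - 267*(-189)) + (-7/3 - 142 + 54) = (14162 + 35721 + 50463) - 271/3 = 100346 - 271/3 = 300767/3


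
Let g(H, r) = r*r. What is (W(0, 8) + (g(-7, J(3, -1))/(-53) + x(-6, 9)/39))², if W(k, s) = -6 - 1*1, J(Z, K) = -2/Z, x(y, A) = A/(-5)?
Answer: 47841063076/961310025 ≈ 49.767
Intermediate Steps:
x(y, A) = -A/5 (x(y, A) = A*(-⅕) = -A/5)
g(H, r) = r²
W(k, s) = -7 (W(k, s) = -6 - 1 = -7)
(W(0, 8) + (g(-7, J(3, -1))/(-53) + x(-6, 9)/39))² = (-7 + ((-2/3)²/(-53) - ⅕*9/39))² = (-7 + ((-2*⅓)²*(-1/53) - 9/5*1/39))² = (-7 + ((-⅔)²*(-1/53) - 3/65))² = (-7 + ((4/9)*(-1/53) - 3/65))² = (-7 + (-4/477 - 3/65))² = (-7 - 1691/31005)² = (-218726/31005)² = 47841063076/961310025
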